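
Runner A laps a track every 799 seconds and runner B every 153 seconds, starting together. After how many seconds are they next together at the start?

gcd first: 799 = 5·153 + 34; 153 = 4·34 + 17; 34 = 2·17 + 0 → gcd = 17
lcm = 799·153/gcd = 122247/17 = 7191

7191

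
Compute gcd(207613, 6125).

49

207613 = 7² · 19 · 223
6125 = 5³ · 7²
Common: 7² = 49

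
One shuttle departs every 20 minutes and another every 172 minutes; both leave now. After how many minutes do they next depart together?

860

20 = 2² · 5; 172 = 2² · 43
max exponents: 2² · 5 · 43 = 860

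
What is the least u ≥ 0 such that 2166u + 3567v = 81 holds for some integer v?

252

Euclid: 3567 = 1·2166 + 1401; 2166 = 1·1401 + 765; 1401 = 1·765 + 636; 765 = 1·636 + 129; 636 = 4·129 + 120; 129 = 1·120 + 9; 120 = 13·9 + 3; 9 = 3·3 + 0 → gcd = 3; 81 = 3·27.
Back-substitution yields 2166·(-387) + 3567·(235) = 3, so one solution is u = -387·27 = -10449, v = 235·27 = 6345.
Solutions in u differ by 3567/3 = 1189; the one in [0, 1189) is -10449 mod 1189 = 252.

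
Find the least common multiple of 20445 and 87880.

gcd first: 87880 = 4·20445 + 6100; 20445 = 3·6100 + 2145; 6100 = 2·2145 + 1810; 2145 = 1·1810 + 335; 1810 = 5·335 + 135; 335 = 2·135 + 65; 135 = 2·65 + 5; 65 = 13·5 + 0 → gcd = 5
lcm = 20445·87880/gcd = 1796706600/5 = 359341320

359341320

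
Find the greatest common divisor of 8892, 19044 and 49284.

36

8892 = 2² · 3² · 13 · 19; 19044 = 2² · 3² · 23²; 49284 = 2² · 3² · 37²
gcd takes min exponent of each prime: 2² · 3² = 36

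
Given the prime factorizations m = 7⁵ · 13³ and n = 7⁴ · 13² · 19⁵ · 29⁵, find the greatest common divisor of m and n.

405769

min exponent per shared prime: 7⁴ · 13² = 405769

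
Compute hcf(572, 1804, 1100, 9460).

572 = 2² · 11 · 13; 1804 = 2² · 11 · 41; 1100 = 2² · 5² · 11; 9460 = 2² · 5 · 11 · 43
gcd takes min exponent of each prime: 2² · 11 = 44

44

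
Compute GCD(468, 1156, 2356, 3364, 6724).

4

gcd(468, 1156): 1156 = 2·468 + 220; 468 = 2·220 + 28; 220 = 7·28 + 24; 28 = 1·24 + 4; 24 = 6·4 + 0 → 4
gcd(4, 2356): 2356 = 589·4 + 0 → 4
gcd(4, 3364): 3364 = 841·4 + 0 → 4
gcd(4, 6724): 6724 = 1681·4 + 0 → 4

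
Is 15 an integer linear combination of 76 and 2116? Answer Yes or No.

No

gcd(76, 2116): 2116 = 27·76 + 64; 76 = 1·64 + 12; 64 = 5·12 + 4; 12 = 3·4 + 0 → 4
4 does not divide 15, so a solution does not exist.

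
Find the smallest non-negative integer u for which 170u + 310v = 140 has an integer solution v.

30

Reduce mod 310: 170u ≡ 140 (mod 310). With g = gcd(170, 310) = 10 dividing 140, divide through: 17u ≡ 14 (mod 31).
Since gcd(17, 31) = 1, u ≡ 14·(17)⁻¹ ≡ 30 (mod 31). Smallest non-negative: 30.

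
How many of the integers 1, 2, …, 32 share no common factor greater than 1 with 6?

11

6 = 2·3. Inclusion–exclusion on these primes:
32 − ⌊32/2⌋ − ⌊32/3⌋ + ⌊32/6⌋ = 11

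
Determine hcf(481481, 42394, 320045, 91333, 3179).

11

gcd(481481, 42394): 481481 = 11·42394 + 15147; 42394 = 2·15147 + 12100; 15147 = 1·12100 + 3047; 12100 = 3·3047 + 2959; 3047 = 1·2959 + 88; 2959 = 33·88 + 55; 88 = 1·55 + 33; 55 = 1·33 + 22; 33 = 1·22 + 11; 22 = 2·11 + 0 → 11
gcd(11, 320045): 320045 = 29095·11 + 0 → 11
gcd(11, 91333): 91333 = 8303·11 + 0 → 11
gcd(11, 3179): 3179 = 289·11 + 0 → 11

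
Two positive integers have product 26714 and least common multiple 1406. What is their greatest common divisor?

gcd·lcm = product, so gcd = 26714/1406 = 19.

19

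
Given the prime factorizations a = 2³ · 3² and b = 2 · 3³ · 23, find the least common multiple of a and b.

max exponent per prime: 2³ · 3³ · 23 = 4968

4968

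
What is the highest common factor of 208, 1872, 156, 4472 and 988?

52

gcd(208, 1872): 1872 = 9·208 + 0 → 208
gcd(208, 156): 208 = 1·156 + 52; 156 = 3·52 + 0 → 52
gcd(52, 4472): 4472 = 86·52 + 0 → 52
gcd(52, 988): 988 = 19·52 + 0 → 52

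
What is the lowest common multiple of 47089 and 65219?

gcd first: 65219 = 1·47089 + 18130; 47089 = 2·18130 + 10829; 18130 = 1·10829 + 7301; 10829 = 1·7301 + 3528; 7301 = 2·3528 + 245; 3528 = 14·245 + 98; 245 = 2·98 + 49; 98 = 2·49 + 0 → gcd = 49
lcm = 47089·65219/gcd = 3071097491/49 = 62675459

62675459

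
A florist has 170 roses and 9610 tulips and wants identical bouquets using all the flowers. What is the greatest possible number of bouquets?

170 = 2 · 5 · 17
9610 = 2 · 5 · 31²
Common: 2 · 5 = 10

10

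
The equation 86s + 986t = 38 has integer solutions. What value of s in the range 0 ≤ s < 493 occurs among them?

310

gcd(86, 986) = 2 (Euclid: 986 = 11·86 + 40; 86 = 2·40 + 6; 40 = 6·6 + 4; 6 = 1·4 + 2; 4 = 2·2 + 0), and 2 | 38.
Extended Euclid: 86·(172) + 986·(-15) = 2. Scale by 19: s₀ = 3268.
General solution s = s₀ + 493k; reducing mod 493 gives s = 310 (and t = -27).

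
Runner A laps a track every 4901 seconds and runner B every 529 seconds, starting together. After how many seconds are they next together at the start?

2592629

4901 = 13² · 29; 529 = 23²
max exponents: 13² · 23² · 29 = 2592629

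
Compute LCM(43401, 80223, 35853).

1297125687

lcm(43401, 80223) = 43401·80223/gcd = 3481758423/51 = 68269773
lcm(68269773, 35853) = 68269773·35853/gcd = 2447676171369/1887 = 1297125687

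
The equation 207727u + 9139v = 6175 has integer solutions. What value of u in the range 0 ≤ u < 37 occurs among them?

Euclid: 207727 = 22·9139 + 6669; 9139 = 1·6669 + 2470; 6669 = 2·2470 + 1729; 2470 = 1·1729 + 741; 1729 = 2·741 + 247; 741 = 3·247 + 0 → gcd = 247; 6175 = 247·25.
Back-substitution yields 207727·(11) + 9139·(-250) = 247, so one solution is u = 11·25 = 275, v = -250·25 = -6250.
Solutions in u differ by 9139/247 = 37; the one in [0, 37) is 275 mod 37 = 16.

16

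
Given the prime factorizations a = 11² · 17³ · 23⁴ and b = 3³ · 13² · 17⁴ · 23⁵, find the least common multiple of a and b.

296804652729911469

max exponent per prime: 3³ · 11² · 13² · 17⁴ · 23⁵ = 296804652729911469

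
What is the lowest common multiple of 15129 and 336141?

565053021

15129 = 3² · 41²; 336141 = 3² · 13³ · 17
max exponents: 3² · 13³ · 17 · 41² = 565053021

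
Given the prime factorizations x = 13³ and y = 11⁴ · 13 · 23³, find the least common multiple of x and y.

max exponent per prime: 11⁴ · 13³ · 23³ = 391367092259

391367092259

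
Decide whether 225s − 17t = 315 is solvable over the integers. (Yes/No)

Yes

By Bézout, 225s − 17t = 315 has integer solutions iff gcd(225, 17) | 315.
Euclid: 225 = 13·17 + 4; 17 = 4·4 + 1; 4 = 4·1 + 0. gcd = 1; 315 mod 1 = 0. Yes.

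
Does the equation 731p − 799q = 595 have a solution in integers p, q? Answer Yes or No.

gcd(731, 799): 799 = 1·731 + 68; 731 = 10·68 + 51; 68 = 1·51 + 17; 51 = 3·17 + 0 → 17
17 divides 595, so a solution exists.

Yes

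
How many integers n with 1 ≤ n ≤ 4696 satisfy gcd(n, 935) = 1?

Prime factors of 935: 5, 11, 17. Count integers ≤ 4696 divisible by none of them.
By inclusion–exclusion: 4696 − ⌊4696/5⌋ − ⌊4696/11⌋ − ⌊4696/17⌋ + ⌊4696/55⌋ + ⌊4696/85⌋ + ⌊4696/187⌋ − ⌊4696/935⌋ = 3215.

3215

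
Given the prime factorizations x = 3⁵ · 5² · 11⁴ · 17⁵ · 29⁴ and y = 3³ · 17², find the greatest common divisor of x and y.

min exponent per shared prime: 3³ · 17² = 7803

7803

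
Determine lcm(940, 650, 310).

1894100

940 = 2² · 5 · 47; 650 = 2 · 5² · 13; 310 = 2 · 5 · 31
lcm takes max exponent of each prime: 2² · 5² · 13 · 31 · 47 = 1894100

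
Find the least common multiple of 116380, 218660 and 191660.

12193241880820

116380 = 2² · 5 · 11 · 23²; 218660 = 2² · 5 · 13 · 29²; 191660 = 2² · 5 · 7 · 37²
lcm takes max exponent of each prime: 2² · 5 · 7 · 11 · 13 · 23² · 29² · 37² = 12193241880820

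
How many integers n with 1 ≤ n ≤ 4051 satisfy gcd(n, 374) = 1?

374 = 2·11·17. Inclusion–exclusion on these primes:
4051 − ⌊4051/2⌋ − ⌊4051/11⌋ − ⌊4051/17⌋ + ⌊4051/22⌋ + ⌊4051/34⌋ + ⌊4051/187⌋ − ⌊4051/374⌋ = 1734

1734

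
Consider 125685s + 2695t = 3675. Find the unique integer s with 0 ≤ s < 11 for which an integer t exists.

gcd(125685, 2695) = 245 (Euclid: 125685 = 46·2695 + 1715; 2695 = 1·1715 + 980; 1715 = 1·980 + 735; 980 = 1·735 + 245; 735 = 3·245 + 0), and 245 | 3675.
Extended Euclid: 125685·(-3) + 2695·(140) = 245. Scale by 15: s₀ = -45.
General solution s = s₀ + 11k; reducing mod 11 gives s = 10 (and t = -465).

10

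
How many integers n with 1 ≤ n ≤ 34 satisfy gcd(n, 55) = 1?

55 = 5·11. Inclusion–exclusion on these primes:
34 − ⌊34/5⌋ − ⌊34/11⌋ + ⌊34/55⌋ = 25

25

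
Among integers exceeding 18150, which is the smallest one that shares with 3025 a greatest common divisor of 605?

18755

3025 = 605·5. Any t with gcd(t, 3025) = 605 is a multiple of 605, say 605s, with s coprime to 5.
Need s > 18150/605, so s ≥ 31. First s ≥ 31 with gcd(s, 5) = 1 is s = 31. Thus t = 605·31 = 18755.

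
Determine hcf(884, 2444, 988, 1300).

52

884 = 2² · 13 · 17; 2444 = 2² · 13 · 47; 988 = 2² · 13 · 19; 1300 = 2² · 5² · 13
gcd takes min exponent of each prime: 2² · 13 = 52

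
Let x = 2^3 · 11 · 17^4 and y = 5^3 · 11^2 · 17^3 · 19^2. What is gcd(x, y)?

min exponent per shared prime: 11 · 17^3 = 54043

54043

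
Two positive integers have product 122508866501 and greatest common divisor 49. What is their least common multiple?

2500180949

gcd·lcm = product, so lcm = 122508866501/49 = 2500180949.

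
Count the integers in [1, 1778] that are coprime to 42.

Prime factors of 42: 2, 3, 7. Count integers ≤ 1778 divisible by none of them.
By inclusion–exclusion: 1778 − ⌊1778/2⌋ − ⌊1778/3⌋ − ⌊1778/7⌋ + ⌊1778/6⌋ + ⌊1778/14⌋ + ⌊1778/21⌋ − ⌊1778/42⌋ = 508.

508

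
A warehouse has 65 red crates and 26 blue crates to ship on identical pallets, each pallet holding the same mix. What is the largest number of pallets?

Euclid: 65 = 2·26 + 13; 26 = 2·13 + 0. Last nonzero remainder: 13.

13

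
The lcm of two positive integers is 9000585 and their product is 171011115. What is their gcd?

19

From gcd × lcm = mn: gcd = 171011115 / 9000585 = 19.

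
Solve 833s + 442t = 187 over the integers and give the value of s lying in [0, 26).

Reduce mod 442: 833s ≡ 187 (mod 442). With g = gcd(833, 442) = 17 dividing 187, divide through: 49s ≡ 11 (mod 26).
Since gcd(49, 26) = 1, s ≡ 11·(49)⁻¹ ≡ 5 (mod 26). Smallest non-negative: 5.

5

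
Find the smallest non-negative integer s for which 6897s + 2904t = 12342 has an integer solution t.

6

gcd(6897, 2904) = 363 (Euclid: 6897 = 2·2904 + 1089; 2904 = 2·1089 + 726; 1089 = 1·726 + 363; 726 = 2·363 + 0), and 363 | 12342.
Extended Euclid: 6897·(3) + 2904·(-7) = 363. Scale by 34: s₀ = 102.
General solution s = s₀ + 8k; reducing mod 8 gives s = 6 (and t = -10).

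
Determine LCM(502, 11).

5522

gcd first: 502 = 45·11 + 7; 11 = 1·7 + 4; 7 = 1·4 + 3; 4 = 1·3 + 1; 3 = 3·1 + 0 → gcd = 1
lcm = 502·11/gcd = 5522/1 = 5522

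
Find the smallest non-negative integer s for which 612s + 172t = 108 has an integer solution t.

Euclid: 612 = 3·172 + 96; 172 = 1·96 + 76; 96 = 1·76 + 20; 76 = 3·20 + 16; 20 = 1·16 + 4; 16 = 4·4 + 0 → gcd = 4; 108 = 4·27.
Back-substitution yields 612·(9) + 172·(-32) = 4, so one solution is s = 9·27 = 243, t = -32·27 = -864.
Solutions in s differ by 172/4 = 43; the one in [0, 43) is 243 mod 43 = 28.

28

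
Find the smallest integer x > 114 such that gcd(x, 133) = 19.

152

Multiples of 19 above 114: 19·7, 19·8, … . Need the cofactor coprime to 133/19 = 7.
Checking s = 7, 8, … the first with gcd(s, 7) = 1 is s = 8, giving 152.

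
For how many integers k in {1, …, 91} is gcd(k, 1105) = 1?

63

1105 = 5·13·17. Inclusion–exclusion on these primes:
91 − ⌊91/5⌋ − ⌊91/13⌋ − ⌊91/17⌋ + ⌊91/65⌋ + ⌊91/85⌋ + ⌊91/221⌋ − ⌊91/1105⌋ = 63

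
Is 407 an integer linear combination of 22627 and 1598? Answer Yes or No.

gcd(22627, 1598): 22627 = 14·1598 + 255; 1598 = 6·255 + 68; 255 = 3·68 + 51; 68 = 1·51 + 17; 51 = 3·17 + 0 → 17
17 does not divide 407, so a solution does not exist.

No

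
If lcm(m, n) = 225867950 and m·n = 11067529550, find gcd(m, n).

From gcd × lcm = mn: gcd = 11067529550 / 225867950 = 49.

49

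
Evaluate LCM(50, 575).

50 = 2 · 5²; 575 = 5² · 23
max exponents: 2 · 5² · 23 = 1150

1150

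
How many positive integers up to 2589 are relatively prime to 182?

Prime factors of 182: 2, 7, 13. Count integers ≤ 2589 divisible by none of them.
By inclusion–exclusion: 2589 − ⌊2589/2⌋ − ⌊2589/7⌋ − ⌊2589/13⌋ + ⌊2589/14⌋ + ⌊2589/26⌋ + ⌊2589/91⌋ − ⌊2589/182⌋ = 1024.

1024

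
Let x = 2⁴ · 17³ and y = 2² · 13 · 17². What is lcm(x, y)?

1021904

max exponent per prime: 2⁴ · 13 · 17³ = 1021904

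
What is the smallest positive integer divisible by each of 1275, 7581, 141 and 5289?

1275 = 3 · 5² · 17; 7581 = 3 · 7 · 19²; 141 = 3 · 47; 5289 = 3 · 41 · 43
lcm takes max exponent of each prime: 3 · 5² · 7 · 17 · 19² · 41 · 43 · 47 = 266971927425

266971927425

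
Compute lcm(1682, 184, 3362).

1682 = 2 · 29²; 184 = 2³ · 23; 3362 = 2 · 41²
lcm takes max exponent of each prime: 2³ · 23 · 29² · 41² = 260124664

260124664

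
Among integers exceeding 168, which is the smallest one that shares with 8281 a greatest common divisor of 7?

175

gcd(t, 8281) = 7 forces 7 | t; write t = 7s. Then gcd(7s, 7·1183) = 7·gcd(s, 1183), so need gcd(s, 1183) = 1.
7s > 168 gives s ≥ 25. The least s ≥ 25 coprime to 1183 is 25, so t = 7·25 = 175.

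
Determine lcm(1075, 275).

1075 = 5² · 43; 275 = 5² · 11
max exponents: 5² · 11 · 43 = 11825

11825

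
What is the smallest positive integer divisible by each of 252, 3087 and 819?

lcm(252, 3087) = 252·3087/gcd = 777924/63 = 12348
lcm(12348, 819) = 12348·819/gcd = 10113012/63 = 160524

160524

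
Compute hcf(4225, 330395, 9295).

4225 = 5² · 13²; 330395 = 5 · 13² · 17 · 23; 9295 = 5 · 11 · 13²
gcd takes min exponent of each prime: 5 · 13² = 845

845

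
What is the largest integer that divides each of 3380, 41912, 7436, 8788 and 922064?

676

gcd(3380, 41912): 41912 = 12·3380 + 1352; 3380 = 2·1352 + 676; 1352 = 2·676 + 0 → 676
gcd(676, 7436): 7436 = 11·676 + 0 → 676
gcd(676, 8788): 8788 = 13·676 + 0 → 676
gcd(676, 922064): 922064 = 1364·676 + 0 → 676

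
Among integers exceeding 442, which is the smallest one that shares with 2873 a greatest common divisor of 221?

663

2873 = 221·13. Any k with gcd(k, 2873) = 221 is a multiple of 221, say 221s, with s coprime to 13.
Need s > 442/221, so s ≥ 3. First s ≥ 3 with gcd(s, 13) = 1 is s = 3. Thus k = 221·3 = 663.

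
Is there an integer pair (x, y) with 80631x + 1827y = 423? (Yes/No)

By Bézout, 80631x + 1827y = 423 has integer solutions iff gcd(80631, 1827) | 423.
Euclid: 80631 = 44·1827 + 243; 1827 = 7·243 + 126; 243 = 1·126 + 117; 126 = 1·117 + 9; 117 = 13·9 + 0. gcd = 9; 423 mod 9 = 0. Yes.

Yes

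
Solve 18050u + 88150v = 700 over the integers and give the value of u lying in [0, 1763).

gcd(18050, 88150) = 50 (Euclid: 88150 = 4·18050 + 15950; 18050 = 1·15950 + 2100; 15950 = 7·2100 + 1250; 2100 = 1·1250 + 850; 1250 = 1·850 + 400; 850 = 2·400 + 50; 400 = 8·50 + 0), and 50 | 700.
Extended Euclid: 18050·(210) + 88150·(-43) = 50. Scale by 14: u₀ = 2940.
General solution u = u₀ + 1763t; reducing mod 1763 gives u = 1177 (and v = -241).

1177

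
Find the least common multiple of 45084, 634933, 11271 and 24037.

14087893404

45084 = 2² · 3 · 13 · 17²; 634933 = 13³ · 17²; 11271 = 3 · 13 · 17²; 24037 = 13 · 43²
lcm takes max exponent of each prime: 2² · 3 · 13³ · 17² · 43² = 14087893404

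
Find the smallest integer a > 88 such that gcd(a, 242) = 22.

110

gcd(a, 242) = 22 forces 22 | a; write a = 22s. Then gcd(22s, 22·11) = 22·gcd(s, 11), so need gcd(s, 11) = 1.
22s > 88 gives s ≥ 5. The least s ≥ 5 coprime to 11 is 5, so a = 22·5 = 110.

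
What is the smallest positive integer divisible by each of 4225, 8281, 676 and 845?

4225 = 5² · 13²; 8281 = 7² · 13²; 676 = 2² · 13²; 845 = 5 · 13²
lcm takes max exponent of each prime: 2² · 5² · 7² · 13² = 828100

828100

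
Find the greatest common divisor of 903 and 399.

21

903 = 3 · 7 · 43
399 = 3 · 7 · 19
Common: 3 · 7 = 21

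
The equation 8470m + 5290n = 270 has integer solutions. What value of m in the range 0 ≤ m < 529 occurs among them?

gcd(8470, 5290) = 10 (Euclid: 8470 = 1·5290 + 3180; 5290 = 1·3180 + 2110; 3180 = 1·2110 + 1070; 2110 = 1·1070 + 1040; 1070 = 1·1040 + 30; 1040 = 34·30 + 20; 30 = 1·20 + 10; 20 = 2·10 + 0), and 10 | 270.
Extended Euclid: 8470·(178) + 5290·(-285) = 10. Scale by 27: m₀ = 4806.
General solution m = m₀ + 529t; reducing mod 529 gives m = 45 (and n = -72).

45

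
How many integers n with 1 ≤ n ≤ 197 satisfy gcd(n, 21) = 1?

113

Prime factors of 21: 3, 7. Count integers ≤ 197 divisible by none of them.
By inclusion–exclusion: 197 − ⌊197/3⌋ − ⌊197/7⌋ + ⌊197/21⌋ = 113.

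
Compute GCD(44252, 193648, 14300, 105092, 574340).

44252 = 2² · 13 · 23 · 37; 193648 = 2⁴ · 7² · 13 · 19; 14300 = 2² · 5² · 11 · 13; 105092 = 2² · 13 · 43 · 47; 574340 = 2² · 5 · 13 · 47²
gcd takes min exponent of each prime: 2² · 13 = 52

52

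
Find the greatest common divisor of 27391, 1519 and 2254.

49

27391 = 7² · 13 · 43; 1519 = 7² · 31; 2254 = 2 · 7² · 23
gcd takes min exponent of each prime: 7² = 49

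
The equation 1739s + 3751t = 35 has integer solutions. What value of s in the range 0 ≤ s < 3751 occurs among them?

673

gcd(1739, 3751) = 1 (Euclid: 3751 = 2·1739 + 273; 1739 = 6·273 + 101; 273 = 2·101 + 71; 101 = 1·71 + 30; 71 = 2·30 + 11; 30 = 2·11 + 8; 11 = 1·8 + 3; 8 = 2·3 + 2; 3 = 1·2 + 1; 2 = 2·1 + 0), and 1 | 35.
Extended Euclid: 1739·(-1374) + 3751·(637) = 1. Scale by 35: s₀ = -48090.
General solution s = s₀ + 3751k; reducing mod 3751 gives s = 673 (and t = -312).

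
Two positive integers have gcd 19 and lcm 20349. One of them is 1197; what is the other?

m·n = gcd·lcm = 19·20349 = 386631, so n = 386631/1197 = 323.

323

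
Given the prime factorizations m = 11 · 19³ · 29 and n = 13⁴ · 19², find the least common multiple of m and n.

max exponent per prime: 11 · 13⁴ · 19³ · 29 = 62492067781

62492067781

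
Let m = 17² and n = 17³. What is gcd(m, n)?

min exponent per shared prime: 17² = 289

289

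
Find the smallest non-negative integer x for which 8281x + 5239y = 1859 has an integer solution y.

Reduce mod 5239: 8281x ≡ 1859 (mod 5239). With g = gcd(8281, 5239) = 169 dividing 1859, divide through: 49x ≡ 11 (mod 31).
Since gcd(49, 31) = 1, x ≡ 11·(49)⁻¹ ≡ 23 (mod 31). Smallest non-negative: 23.

23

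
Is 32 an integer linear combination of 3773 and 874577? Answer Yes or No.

No

gcd(3773, 874577): 874577 = 231·3773 + 3014; 3773 = 1·3014 + 759; 3014 = 3·759 + 737; 759 = 1·737 + 22; 737 = 33·22 + 11; 22 = 2·11 + 0 → 11
11 does not divide 32, so a solution does not exist.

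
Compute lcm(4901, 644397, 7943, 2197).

11418070443

4901 = 13² · 29; 644397 = 3 · 13² · 31 · 41; 7943 = 13² · 47; 2197 = 13³
lcm takes max exponent of each prime: 3 · 13³ · 29 · 31 · 41 · 47 = 11418070443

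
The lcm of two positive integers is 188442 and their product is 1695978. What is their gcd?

gcd·lcm = product, so gcd = 1695978/188442 = 9.

9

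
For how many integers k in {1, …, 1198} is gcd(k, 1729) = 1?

1729 = 7·13·19. Inclusion–exclusion on these primes:
1198 − ⌊1198/7⌋ − ⌊1198/13⌋ − ⌊1198/19⌋ + ⌊1198/91⌋ + ⌊1198/133⌋ + ⌊1198/247⌋ − ⌊1198/1729⌋ = 898

898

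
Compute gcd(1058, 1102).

1058 = 2 · 23²
1102 = 2 · 19 · 29
Common: 2 = 2

2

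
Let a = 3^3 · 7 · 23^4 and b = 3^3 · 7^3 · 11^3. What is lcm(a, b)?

3449429583831

max exponent per prime: 3^3 · 7^3 · 11^3 · 23^4 = 3449429583831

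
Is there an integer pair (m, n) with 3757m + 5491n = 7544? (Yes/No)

gcd(3757, 5491): 5491 = 1·3757 + 1734; 3757 = 2·1734 + 289; 1734 = 6·289 + 0 → 289
289 does not divide 7544, so a solution does not exist.

No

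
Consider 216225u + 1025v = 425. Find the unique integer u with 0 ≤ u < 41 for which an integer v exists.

gcd(216225, 1025) = 25 (Euclid: 216225 = 210·1025 + 975; 1025 = 1·975 + 50; 975 = 19·50 + 25; 50 = 2·25 + 0), and 25 | 425.
Extended Euclid: 216225·(20) + 1025·(-4219) = 25. Scale by 17: u₀ = 340.
General solution u = u₀ + 41t; reducing mod 41 gives u = 12 (and v = -2531).

12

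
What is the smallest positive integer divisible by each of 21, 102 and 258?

30702

lcm(21, 102) = 21·102/gcd = 2142/3 = 714
lcm(714, 258) = 714·258/gcd = 184212/6 = 30702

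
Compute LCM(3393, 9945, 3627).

3393 = 3² · 13 · 29; 9945 = 3² · 5 · 13 · 17; 3627 = 3² · 13 · 31
lcm takes max exponent of each prime: 3² · 5 · 13 · 17 · 29 · 31 = 8940555

8940555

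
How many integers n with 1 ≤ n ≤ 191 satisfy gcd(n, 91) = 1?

152

91 = 7·13. Inclusion–exclusion on these primes:
191 − ⌊191/7⌋ − ⌊191/13⌋ + ⌊191/91⌋ = 152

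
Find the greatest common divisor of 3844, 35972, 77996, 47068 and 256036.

gcd(3844, 35972): 35972 = 9·3844 + 1376; 3844 = 2·1376 + 1092; 1376 = 1·1092 + 284; 1092 = 3·284 + 240; 284 = 1·240 + 44; 240 = 5·44 + 20; 44 = 2·20 + 4; 20 = 5·4 + 0 → 4
gcd(4, 77996): 77996 = 19499·4 + 0 → 4
gcd(4, 47068): 47068 = 11767·4 + 0 → 4
gcd(4, 256036): 256036 = 64009·4 + 0 → 4

4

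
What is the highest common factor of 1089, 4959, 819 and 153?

9

gcd(1089, 4959): 4959 = 4·1089 + 603; 1089 = 1·603 + 486; 603 = 1·486 + 117; 486 = 4·117 + 18; 117 = 6·18 + 9; 18 = 2·9 + 0 → 9
gcd(9, 819): 819 = 91·9 + 0 → 9
gcd(9, 153): 153 = 17·9 + 0 → 9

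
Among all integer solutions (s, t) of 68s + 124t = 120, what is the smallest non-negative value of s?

gcd(68, 124) = 4 (Euclid: 124 = 1·68 + 56; 68 = 1·56 + 12; 56 = 4·12 + 8; 12 = 1·8 + 4; 8 = 2·4 + 0), and 4 | 120.
Extended Euclid: 68·(11) + 124·(-6) = 4. Scale by 30: s₀ = 330.
General solution s = s₀ + 31k; reducing mod 31 gives s = 20 (and t = -10).

20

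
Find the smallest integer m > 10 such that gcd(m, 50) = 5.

15

Multiples of 5 above 10: 5·3, 5·4, … . Need the cofactor coprime to 50/5 = 10.
Checking s = 3, 4, … the first with gcd(s, 10) = 1 is s = 3, giving 15.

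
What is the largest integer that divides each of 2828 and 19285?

Euclid: 19285 = 6·2828 + 2317; 2828 = 1·2317 + 511; 2317 = 4·511 + 273; 511 = 1·273 + 238; 273 = 1·238 + 35; 238 = 6·35 + 28; 35 = 1·28 + 7; 28 = 4·7 + 0. Last nonzero remainder: 7.

7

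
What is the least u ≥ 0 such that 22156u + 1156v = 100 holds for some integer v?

139

Euclid: 22156 = 19·1156 + 192; 1156 = 6·192 + 4; 192 = 48·4 + 0 → gcd = 4; 100 = 4·25.
Back-substitution yields 22156·(-6) + 1156·(115) = 4, so one solution is u = -6·25 = -150, v = 115·25 = 2875.
Solutions in u differ by 1156/4 = 289; the one in [0, 289) is -150 mod 289 = 139.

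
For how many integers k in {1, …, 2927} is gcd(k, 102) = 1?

919

102 = 2·3·17. Inclusion–exclusion on these primes:
2927 − ⌊2927/2⌋ − ⌊2927/3⌋ − ⌊2927/17⌋ + ⌊2927/6⌋ + ⌊2927/34⌋ + ⌊2927/51⌋ − ⌊2927/102⌋ = 919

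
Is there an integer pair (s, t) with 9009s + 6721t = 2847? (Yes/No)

By Bézout, 9009s + 6721t = 2847 has integer solutions iff gcd(9009, 6721) | 2847.
Euclid: 9009 = 1·6721 + 2288; 6721 = 2·2288 + 2145; 2288 = 1·2145 + 143; 2145 = 15·143 + 0. gcd = 143; 2847 mod 143 = 130. No.

No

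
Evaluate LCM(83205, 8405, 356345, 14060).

83205 = 3² · 5 · 43²; 8405 = 5 · 41²; 356345 = 5 · 11² · 19 · 31; 14060 = 2² · 5 · 19 · 37
lcm takes max exponent of each prime: 2² · 3² · 5 · 11² · 19 · 31 · 37 · 41² · 43² = 1475297202430260

1475297202430260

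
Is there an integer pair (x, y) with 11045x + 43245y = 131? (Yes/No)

By Bézout, 11045x + 43245y = 131 has integer solutions iff gcd(11045, 43245) | 131.
Euclid: 43245 = 3·11045 + 10110; 11045 = 1·10110 + 935; 10110 = 10·935 + 760; 935 = 1·760 + 175; 760 = 4·175 + 60; 175 = 2·60 + 55; 60 = 1·55 + 5; 55 = 11·5 + 0. gcd = 5; 131 mod 5 = 1. No.

No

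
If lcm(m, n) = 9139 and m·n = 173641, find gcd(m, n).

19

From gcd × lcm = mn: gcd = 173641 / 9139 = 19.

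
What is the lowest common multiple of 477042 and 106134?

8438395938

gcd first: 477042 = 4·106134 + 52506; 106134 = 2·52506 + 1122; 52506 = 46·1122 + 894; 1122 = 1·894 + 228; 894 = 3·228 + 210; 228 = 1·210 + 18; 210 = 11·18 + 12; 18 = 1·12 + 6; 12 = 2·6 + 0 → gcd = 6
lcm = 477042·106134/gcd = 50630375628/6 = 8438395938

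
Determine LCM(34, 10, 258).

21930

34 = 2 · 17; 10 = 2 · 5; 258 = 2 · 3 · 43
lcm takes max exponent of each prime: 2 · 3 · 5 · 17 · 43 = 21930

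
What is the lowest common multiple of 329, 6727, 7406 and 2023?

lcm(329, 6727) = 329·6727/gcd = 2213183/7 = 316169
lcm(316169, 7406) = 316169·7406/gcd = 2341547614/7 = 334506802
lcm(334506802, 2023) = 334506802·2023/gcd = 676707260446/7 = 96672465778

96672465778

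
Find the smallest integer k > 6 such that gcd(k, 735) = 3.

9

gcd(k, 735) = 3 forces 3 | k; write k = 3s. Then gcd(3s, 3·245) = 3·gcd(s, 245), so need gcd(s, 245) = 1.
3s > 6 gives s ≥ 3. The least s ≥ 3 coprime to 245 is 3, so k = 3·3 = 9.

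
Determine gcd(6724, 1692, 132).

gcd(6724, 1692): 6724 = 3·1692 + 1648; 1692 = 1·1648 + 44; 1648 = 37·44 + 20; 44 = 2·20 + 4; 20 = 5·4 + 0 → 4
gcd(4, 132): 132 = 33·4 + 0 → 4

4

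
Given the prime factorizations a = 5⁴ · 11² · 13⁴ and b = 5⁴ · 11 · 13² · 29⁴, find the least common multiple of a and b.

1527674355975625

max exponent per prime: 5⁴ · 11² · 13⁴ · 29⁴ = 1527674355975625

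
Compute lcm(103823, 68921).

103823 = 47³; 68921 = 41³
max exponents: 41³ · 47³ = 7155584983

7155584983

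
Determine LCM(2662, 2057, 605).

226270

lcm(2662, 2057) = 2662·2057/gcd = 5475734/121 = 45254
lcm(45254, 605) = 45254·605/gcd = 27378670/121 = 226270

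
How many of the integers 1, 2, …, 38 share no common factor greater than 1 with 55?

Prime factors of 55: 5, 11. Count integers ≤ 38 divisible by none of them.
By inclusion–exclusion: 38 − ⌊38/5⌋ − ⌊38/11⌋ + ⌊38/55⌋ = 28.

28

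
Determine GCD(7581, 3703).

7581 = 3 · 7 · 19²
3703 = 7 · 23²
Common: 7 = 7

7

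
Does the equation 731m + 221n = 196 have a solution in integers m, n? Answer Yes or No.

gcd(731, 221): 731 = 3·221 + 68; 221 = 3·68 + 17; 68 = 4·17 + 0 → 17
17 does not divide 196, so a solution does not exist.

No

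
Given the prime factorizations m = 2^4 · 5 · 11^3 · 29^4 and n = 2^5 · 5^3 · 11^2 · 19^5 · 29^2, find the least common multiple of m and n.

9323909363784356000

max exponent per prime: 2^5 · 5^3 · 11^3 · 19^5 · 29^4 = 9323909363784356000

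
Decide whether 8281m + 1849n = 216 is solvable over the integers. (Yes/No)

Yes

gcd(8281, 1849): 8281 = 4·1849 + 885; 1849 = 2·885 + 79; 885 = 11·79 + 16; 79 = 4·16 + 15; 16 = 1·15 + 1; 15 = 15·1 + 0 → 1
1 divides 216, so a solution exists.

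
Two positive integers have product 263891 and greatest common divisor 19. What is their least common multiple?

13889

gcd·lcm = product, so lcm = 263891/19 = 13889.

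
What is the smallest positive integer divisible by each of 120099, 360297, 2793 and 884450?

120099 = 3 · 7² · 19 · 43; 360297 = 3² · 7² · 19 · 43; 2793 = 3 · 7² · 19; 884450 = 2 · 5² · 7² · 19²
lcm takes max exponent of each prime: 2 · 3² · 5² · 7² · 19² · 43 = 342282150

342282150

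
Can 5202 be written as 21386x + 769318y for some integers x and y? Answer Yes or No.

By Bézout, 21386x + 769318y = 5202 has integer solutions iff gcd(21386, 769318) | 5202.
Euclid: 769318 = 35·21386 + 20808; 21386 = 1·20808 + 578; 20808 = 36·578 + 0. gcd = 578; 5202 mod 578 = 0. Yes.

Yes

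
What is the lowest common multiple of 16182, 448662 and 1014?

16182 = 2 · 3² · 29 · 31; 448662 = 2 · 3 · 37 · 43 · 47; 1014 = 2 · 3 · 13²
lcm takes max exponent of each prime: 2 · 3² · 13² · 29 · 31 · 37 · 43 · 47 = 204496998966

204496998966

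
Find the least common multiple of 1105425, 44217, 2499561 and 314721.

128539924425

1105425 = 3² · 5² · 17³; 44217 = 3² · 17³; 2499561 = 3² · 17² · 31²; 314721 = 3² · 11² · 17²
lcm takes max exponent of each prime: 3² · 5² · 11² · 17³ · 31² = 128539924425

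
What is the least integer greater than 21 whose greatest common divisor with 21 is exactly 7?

21 = 7·3. Any k with gcd(k, 21) = 7 is a multiple of 7, say 7s, with s coprime to 3.
Need s > 21/7, so s ≥ 4. First s ≥ 4 with gcd(s, 3) = 1 is s = 4. Thus k = 7·4 = 28.

28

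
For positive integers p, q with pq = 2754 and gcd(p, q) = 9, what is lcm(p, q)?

306

Since gcd(p,q)·lcm(p,q) = pq, lcm = 2754/9 = 306.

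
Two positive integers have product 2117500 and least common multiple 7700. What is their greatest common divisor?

275

gcd·lcm = product, so gcd = 2117500/7700 = 275.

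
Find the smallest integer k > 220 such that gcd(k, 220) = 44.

264

220 = 44·5. Any k with gcd(k, 220) = 44 is a multiple of 44, say 44s, with s coprime to 5.
Need s > 220/44, so s ≥ 6. First s ≥ 6 with gcd(s, 5) = 1 is s = 6. Thus k = 44·6 = 264.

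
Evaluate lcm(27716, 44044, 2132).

23475452

27716 = 2² · 13² · 41; 44044 = 2² · 7 · 11² · 13; 2132 = 2² · 13 · 41
lcm takes max exponent of each prime: 2² · 7 · 11² · 13² · 41 = 23475452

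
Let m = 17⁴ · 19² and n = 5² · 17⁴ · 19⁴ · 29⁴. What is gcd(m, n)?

30151081

min exponent per shared prime: 17⁴ · 19² = 30151081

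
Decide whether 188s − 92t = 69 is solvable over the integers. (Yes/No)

No

gcd(188, 92): 188 = 2·92 + 4; 92 = 23·4 + 0 → 4
4 does not divide 69, so a solution does not exist.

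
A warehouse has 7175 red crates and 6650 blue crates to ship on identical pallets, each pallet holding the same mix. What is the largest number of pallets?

175

7175 = 5² · 7 · 41
6650 = 2 · 5² · 7 · 19
Common: 5² · 7 = 175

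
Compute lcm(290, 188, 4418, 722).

462520420

290 = 2 · 5 · 29; 188 = 2² · 47; 4418 = 2 · 47²; 722 = 2 · 19²
lcm takes max exponent of each prime: 2² · 5 · 19² · 29 · 47² = 462520420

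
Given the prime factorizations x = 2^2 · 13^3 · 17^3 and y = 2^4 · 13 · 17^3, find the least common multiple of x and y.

172701776

max exponent per prime: 2^4 · 13^3 · 17^3 = 172701776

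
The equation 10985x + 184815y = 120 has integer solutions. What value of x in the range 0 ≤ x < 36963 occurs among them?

9960

Euclid: 184815 = 16·10985 + 9055; 10985 = 1·9055 + 1930; 9055 = 4·1930 + 1335; 1930 = 1·1335 + 595; 1335 = 2·595 + 145; 595 = 4·145 + 15; 145 = 9·15 + 10; 15 = 1·10 + 5; 10 = 2·5 + 0 → gcd = 5; 120 = 5·24.
Back-substitution yields 10985·(12736) + 184815·(-757) = 5, so one solution is x = 12736·24 = 305664, y = -757·24 = -18168.
Solutions in x differ by 184815/5 = 36963; the one in [0, 36963) is 305664 mod 36963 = 9960.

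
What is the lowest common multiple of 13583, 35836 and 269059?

1568075852

13583 = 17² · 47; 35836 = 2² · 17² · 31; 269059 = 7² · 17² · 19
lcm takes max exponent of each prime: 2² · 7² · 17² · 19 · 31 · 47 = 1568075852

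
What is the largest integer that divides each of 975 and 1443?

975 = 3 · 5² · 13
1443 = 3 · 13 · 37
Common: 3 · 13 = 39

39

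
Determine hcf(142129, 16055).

Euclid: 142129 = 8·16055 + 13689; 16055 = 1·13689 + 2366; 13689 = 5·2366 + 1859; 2366 = 1·1859 + 507; 1859 = 3·507 + 338; 507 = 1·338 + 169; 338 = 2·169 + 0. Last nonzero remainder: 169.

169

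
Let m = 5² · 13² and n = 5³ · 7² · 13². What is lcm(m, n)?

max exponent per prime: 5³ · 7² · 13² = 1035125

1035125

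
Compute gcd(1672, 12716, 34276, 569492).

44

gcd(1672, 12716): 12716 = 7·1672 + 1012; 1672 = 1·1012 + 660; 1012 = 1·660 + 352; 660 = 1·352 + 308; 352 = 1·308 + 44; 308 = 7·44 + 0 → 44
gcd(44, 34276): 34276 = 779·44 + 0 → 44
gcd(44, 569492): 569492 = 12943·44 + 0 → 44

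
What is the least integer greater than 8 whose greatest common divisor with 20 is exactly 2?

14

gcd(k, 20) = 2 forces 2 | k; write k = 2s. Then gcd(2s, 2·10) = 2·gcd(s, 10), so need gcd(s, 10) = 1.
2s > 8 gives s ≥ 5. The least s ≥ 5 coprime to 10 is 7, so k = 2·7 = 14.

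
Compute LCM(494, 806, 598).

352222

494 = 2 · 13 · 19; 806 = 2 · 13 · 31; 598 = 2 · 13 · 23
lcm takes max exponent of each prime: 2 · 13 · 19 · 23 · 31 = 352222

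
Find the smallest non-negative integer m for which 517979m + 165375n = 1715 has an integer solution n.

1960

Euclid: 517979 = 3·165375 + 21854; 165375 = 7·21854 + 12397; 21854 = 1·12397 + 9457; 12397 = 1·9457 + 2940; 9457 = 3·2940 + 637; 2940 = 4·637 + 392; 637 = 1·392 + 245; 392 = 1·245 + 147; 245 = 1·147 + 98; 147 = 1·98 + 49; 98 = 2·49 + 0 → gcd = 49; 1715 = 49·35.
Back-substitution yields 517979·(-1294) + 165375·(4053) = 49, so one solution is m = -1294·35 = -45290, n = 4053·35 = 141855.
Solutions in m differ by 165375/49 = 3375; the one in [0, 3375) is -45290 mod 3375 = 1960.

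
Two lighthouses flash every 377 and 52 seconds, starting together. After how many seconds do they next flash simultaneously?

1508

377 = 13 · 29; 52 = 2² · 13
max exponents: 2² · 13 · 29 = 1508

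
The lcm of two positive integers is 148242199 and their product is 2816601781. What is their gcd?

gcd·lcm = product, so gcd = 2816601781/148242199 = 19.

19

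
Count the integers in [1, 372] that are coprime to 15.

15 = 3·5. Inclusion–exclusion on these primes:
372 − ⌊372/3⌋ − ⌊372/5⌋ + ⌊372/15⌋ = 198

198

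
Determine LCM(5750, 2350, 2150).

11620750

5750 = 2 · 5³ · 23; 2350 = 2 · 5² · 47; 2150 = 2 · 5² · 43
lcm takes max exponent of each prime: 2 · 5³ · 23 · 43 · 47 = 11620750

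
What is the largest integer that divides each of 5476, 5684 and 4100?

4

5476 = 2² · 37²; 5684 = 2² · 7² · 29; 4100 = 2² · 5² · 41
gcd takes min exponent of each prime: 2² = 4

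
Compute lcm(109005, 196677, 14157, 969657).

109005 = 3 · 5 · 13² · 43; 196677 = 3² · 13 · 41²; 14157 = 3² · 11² · 13; 969657 = 3 · 13 · 23² · 47
lcm takes max exponent of each prime: 3² · 5 · 11² · 13² · 23² · 41² · 43 · 47 = 1653766870986945

1653766870986945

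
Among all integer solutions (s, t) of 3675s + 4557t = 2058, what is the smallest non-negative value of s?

gcd(3675, 4557) = 147 (Euclid: 4557 = 1·3675 + 882; 3675 = 4·882 + 147; 882 = 6·147 + 0), and 147 | 2058.
Extended Euclid: 3675·(5) + 4557·(-4) = 147. Scale by 14: s₀ = 70.
General solution s = s₀ + 31k; reducing mod 31 gives s = 8 (and t = -6).

8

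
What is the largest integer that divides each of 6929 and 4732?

169

6929 = 13² · 41
4732 = 2² · 7 · 13²
Common: 13² = 169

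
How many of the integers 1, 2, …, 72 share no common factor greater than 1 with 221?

Prime factors of 221: 13, 17. Count integers ≤ 72 divisible by none of them.
By inclusion–exclusion: 72 − ⌊72/13⌋ − ⌊72/17⌋ + ⌊72/221⌋ = 63.

63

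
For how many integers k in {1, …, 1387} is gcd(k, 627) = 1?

796

627 = 3·11·19. Inclusion–exclusion on these primes:
1387 − ⌊1387/3⌋ − ⌊1387/11⌋ − ⌊1387/19⌋ + ⌊1387/33⌋ + ⌊1387/57⌋ + ⌊1387/209⌋ − ⌊1387/627⌋ = 796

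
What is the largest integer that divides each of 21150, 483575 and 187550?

gcd(21150, 483575): 483575 = 22·21150 + 18275; 21150 = 1·18275 + 2875; 18275 = 6·2875 + 1025; 2875 = 2·1025 + 825; 1025 = 1·825 + 200; 825 = 4·200 + 25; 200 = 8·25 + 0 → 25
gcd(25, 187550): 187550 = 7502·25 + 0 → 25

25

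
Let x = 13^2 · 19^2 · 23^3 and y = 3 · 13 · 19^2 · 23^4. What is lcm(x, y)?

51218458707

max exponent per prime: 3 · 13^2 · 19^2 · 23^4 = 51218458707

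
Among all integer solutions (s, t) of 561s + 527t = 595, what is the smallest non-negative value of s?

2

Reduce mod 527: 561s ≡ 595 (mod 527). With g = gcd(561, 527) = 17 dividing 595, divide through: 33s ≡ 35 (mod 31).
Since gcd(33, 31) = 1, s ≡ 35·(33)⁻¹ ≡ 2 (mod 31). Smallest non-negative: 2.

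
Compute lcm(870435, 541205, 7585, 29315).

20438534843111385

lcm(870435, 541205) = 870435·541205/gcd = 471083774175/5 = 94216754835
lcm(94216754835, 7585) = 94216754835·7585/gcd = 714634085423475/5 = 142926817084695
lcm(142926817084695, 29315) = 142926817084695·29315/gcd = 4189899642837833925/205 = 20438534843111385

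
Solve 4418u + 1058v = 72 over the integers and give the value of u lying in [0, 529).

427

Reduce mod 1058: 4418u ≡ 72 (mod 1058). With g = gcd(4418, 1058) = 2 dividing 72, divide through: 2209u ≡ 36 (mod 529).
Since gcd(2209, 529) = 1, u ≡ 36·(2209)⁻¹ ≡ 427 (mod 529). Smallest non-negative: 427.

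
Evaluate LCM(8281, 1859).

gcd first: 8281 = 4·1859 + 845; 1859 = 2·845 + 169; 845 = 5·169 + 0 → gcd = 169
lcm = 8281·1859/gcd = 15394379/169 = 91091

91091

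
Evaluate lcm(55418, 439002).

12164306418

gcd first: 439002 = 7·55418 + 51076; 55418 = 1·51076 + 4342; 51076 = 11·4342 + 3314; 4342 = 1·3314 + 1028; 3314 = 3·1028 + 230; 1028 = 4·230 + 108; 230 = 2·108 + 14; 108 = 7·14 + 10; 14 = 1·10 + 4; 10 = 2·4 + 2; 4 = 2·2 + 0 → gcd = 2
lcm = 55418·439002/gcd = 24328612836/2 = 12164306418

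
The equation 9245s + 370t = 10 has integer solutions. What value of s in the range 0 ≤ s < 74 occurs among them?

Reduce mod 370: 9245s ≡ 10 (mod 370). With g = gcd(9245, 370) = 5 dividing 10, divide through: 1849s ≡ 2 (mod 74).
Since gcd(1849, 74) = 1, s ≡ 2·(1849)⁻¹ ≡ 72 (mod 74). Smallest non-negative: 72.

72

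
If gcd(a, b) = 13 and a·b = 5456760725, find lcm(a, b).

419750825

Since gcd(a,b)·lcm(a,b) = ab, lcm = 5456760725/13 = 419750825.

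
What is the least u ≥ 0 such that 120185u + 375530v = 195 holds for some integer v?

51709

gcd(120185, 375530) = 5 (Euclid: 375530 = 3·120185 + 14975; 120185 = 8·14975 + 385; 14975 = 38·385 + 345; 385 = 1·345 + 40; 345 = 8·40 + 25; 40 = 1·25 + 15; 25 = 1·15 + 10; 15 = 1·10 + 5; 10 = 2·5 + 0), and 5 | 195.
Extended Euclid: 120185·(28287) + 375530·(-9053) = 5. Scale by 39: u₀ = 1103193.
General solution u = u₀ + 75106t; reducing mod 75106 gives u = 51709 (and v = -16549).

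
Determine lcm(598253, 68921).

41232195013

gcd first: 598253 = 8·68921 + 46885; 68921 = 1·46885 + 22036; 46885 = 2·22036 + 2813; 22036 = 7·2813 + 2345; 2813 = 1·2345 + 468; 2345 = 5·468 + 5; 468 = 93·5 + 3; 5 = 1·3 + 2; 3 = 1·2 + 1; 2 = 2·1 + 0 → gcd = 1
lcm = 598253·68921/gcd = 41232195013/1 = 41232195013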